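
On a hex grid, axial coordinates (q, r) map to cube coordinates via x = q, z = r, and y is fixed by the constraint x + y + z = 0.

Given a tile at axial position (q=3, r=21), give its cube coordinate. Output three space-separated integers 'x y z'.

x = q = 3
z = r = 21
y = -x - z = -(3) - (21) = -24

Answer: 3 -24 21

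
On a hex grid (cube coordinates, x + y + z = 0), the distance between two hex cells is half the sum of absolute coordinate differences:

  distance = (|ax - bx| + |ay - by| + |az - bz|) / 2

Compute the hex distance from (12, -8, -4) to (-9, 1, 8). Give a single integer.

|ax - bx| = |12 - (-9)| = 21
|ay - by| = |-8 - 1| = 9
|az - bz| = |-4 - 8| = 12
distance = (21 + 9 + 12) / 2 = 42 / 2 = 21

Answer: 21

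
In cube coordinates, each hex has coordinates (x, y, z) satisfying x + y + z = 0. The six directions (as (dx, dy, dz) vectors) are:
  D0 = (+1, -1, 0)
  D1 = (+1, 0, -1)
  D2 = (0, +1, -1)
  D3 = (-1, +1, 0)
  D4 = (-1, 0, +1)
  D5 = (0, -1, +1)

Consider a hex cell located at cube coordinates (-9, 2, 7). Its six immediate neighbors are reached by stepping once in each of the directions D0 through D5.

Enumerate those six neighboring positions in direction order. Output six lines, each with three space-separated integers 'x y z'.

Center: (-9, 2, 7). Add each direction:
  D0: (-9, 2, 7) + (1, -1, 0) = (-8, 1, 7)
  D1: (-9, 2, 7) + (1, 0, -1) = (-8, 2, 6)
  D2: (-9, 2, 7) + (0, 1, -1) = (-9, 3, 6)
  D3: (-9, 2, 7) + (-1, 1, 0) = (-10, 3, 7)
  D4: (-9, 2, 7) + (-1, 0, 1) = (-10, 2, 8)
  D5: (-9, 2, 7) + (0, -1, 1) = (-9, 1, 8)

Answer: -8 1 7
-8 2 6
-9 3 6
-10 3 7
-10 2 8
-9 1 8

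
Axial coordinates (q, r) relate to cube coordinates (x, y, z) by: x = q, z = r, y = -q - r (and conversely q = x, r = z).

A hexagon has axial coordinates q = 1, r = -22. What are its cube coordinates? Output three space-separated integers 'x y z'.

x = q = 1
z = r = -22
y = -x - z = -(1) - (-22) = 21

Answer: 1 21 -22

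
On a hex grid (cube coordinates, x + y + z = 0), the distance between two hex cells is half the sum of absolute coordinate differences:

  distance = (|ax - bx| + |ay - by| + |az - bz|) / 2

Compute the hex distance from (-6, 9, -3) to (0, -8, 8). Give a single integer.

Answer: 17

Derivation:
|ax - bx| = |-6 - 0| = 6
|ay - by| = |9 - (-8)| = 17
|az - bz| = |-3 - 8| = 11
distance = (6 + 17 + 11) / 2 = 34 / 2 = 17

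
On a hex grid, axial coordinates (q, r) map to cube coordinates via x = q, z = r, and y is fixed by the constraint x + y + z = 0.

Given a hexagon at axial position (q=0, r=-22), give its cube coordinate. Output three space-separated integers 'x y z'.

Answer: 0 22 -22

Derivation:
x = q = 0
z = r = -22
y = -x - z = -(0) - (-22) = 22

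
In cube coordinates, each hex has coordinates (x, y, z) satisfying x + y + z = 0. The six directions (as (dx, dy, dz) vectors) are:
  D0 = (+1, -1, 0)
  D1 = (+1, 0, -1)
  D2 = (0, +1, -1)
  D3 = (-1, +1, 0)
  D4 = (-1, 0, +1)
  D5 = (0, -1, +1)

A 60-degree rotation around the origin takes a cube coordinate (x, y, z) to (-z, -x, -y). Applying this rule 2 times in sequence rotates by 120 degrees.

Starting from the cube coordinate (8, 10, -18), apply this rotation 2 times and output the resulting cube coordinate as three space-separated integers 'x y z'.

Start: (8, 10, -18)
Step 1: (8, 10, -18) -> (-(-18), -(8), -(10)) = (18, -8, -10)
Step 2: (18, -8, -10) -> (-(-10), -(18), -(-8)) = (10, -18, 8)

Answer: 10 -18 8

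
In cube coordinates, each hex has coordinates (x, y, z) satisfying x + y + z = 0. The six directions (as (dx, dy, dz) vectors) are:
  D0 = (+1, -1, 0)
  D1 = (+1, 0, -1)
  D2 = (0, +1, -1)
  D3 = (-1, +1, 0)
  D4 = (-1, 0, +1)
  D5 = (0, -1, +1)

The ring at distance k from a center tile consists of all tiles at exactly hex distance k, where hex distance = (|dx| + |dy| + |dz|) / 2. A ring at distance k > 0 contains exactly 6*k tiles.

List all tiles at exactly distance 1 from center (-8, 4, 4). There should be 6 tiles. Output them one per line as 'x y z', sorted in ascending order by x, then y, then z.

Walk ring at distance 1 from (-8, 4, 4):
Start at center + D4*1 = (-9, 4, 5)
  hex 0: (-9, 4, 5)
  hex 1: (-8, 3, 5)
  hex 2: (-7, 3, 4)
  hex 3: (-7, 4, 3)
  hex 4: (-8, 5, 3)
  hex 5: (-9, 5, 4)
Sorted: 6 hexes.

Answer: -9 4 5
-9 5 4
-8 3 5
-8 5 3
-7 3 4
-7 4 3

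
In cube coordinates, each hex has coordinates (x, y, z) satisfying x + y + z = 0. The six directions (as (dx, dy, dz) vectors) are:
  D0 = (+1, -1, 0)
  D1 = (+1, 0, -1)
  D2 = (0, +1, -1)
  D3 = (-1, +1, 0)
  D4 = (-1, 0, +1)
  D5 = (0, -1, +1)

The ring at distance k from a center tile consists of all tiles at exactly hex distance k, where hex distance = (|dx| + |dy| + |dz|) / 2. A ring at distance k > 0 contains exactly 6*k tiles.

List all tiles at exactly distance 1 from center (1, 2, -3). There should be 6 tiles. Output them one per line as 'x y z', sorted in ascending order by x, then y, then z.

Walk ring at distance 1 from (1, 2, -3):
Start at center + D4*1 = (0, 2, -2)
  hex 0: (0, 2, -2)
  hex 1: (1, 1, -2)
  hex 2: (2, 1, -3)
  hex 3: (2, 2, -4)
  hex 4: (1, 3, -4)
  hex 5: (0, 3, -3)
Sorted: 6 hexes.

Answer: 0 2 -2
0 3 -3
1 1 -2
1 3 -4
2 1 -3
2 2 -4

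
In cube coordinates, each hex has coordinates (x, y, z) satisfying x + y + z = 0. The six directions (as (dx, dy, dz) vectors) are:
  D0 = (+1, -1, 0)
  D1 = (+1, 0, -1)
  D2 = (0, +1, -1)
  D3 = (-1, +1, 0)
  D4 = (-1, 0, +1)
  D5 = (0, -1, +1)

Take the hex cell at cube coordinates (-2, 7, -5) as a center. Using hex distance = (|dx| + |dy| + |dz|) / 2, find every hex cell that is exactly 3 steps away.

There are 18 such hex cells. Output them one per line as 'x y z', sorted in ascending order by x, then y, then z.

Walk ring at distance 3 from (-2, 7, -5):
Start at center + D4*3 = (-5, 7, -2)
  hex 0: (-5, 7, -2)
  hex 1: (-4, 6, -2)
  hex 2: (-3, 5, -2)
  hex 3: (-2, 4, -2)
  hex 4: (-1, 4, -3)
  hex 5: (0, 4, -4)
  hex 6: (1, 4, -5)
  hex 7: (1, 5, -6)
  hex 8: (1, 6, -7)
  hex 9: (1, 7, -8)
  hex 10: (0, 8, -8)
  hex 11: (-1, 9, -8)
  hex 12: (-2, 10, -8)
  hex 13: (-3, 10, -7)
  hex 14: (-4, 10, -6)
  hex 15: (-5, 10, -5)
  hex 16: (-5, 9, -4)
  hex 17: (-5, 8, -3)
Sorted: 18 hexes.

Answer: -5 7 -2
-5 8 -3
-5 9 -4
-5 10 -5
-4 6 -2
-4 10 -6
-3 5 -2
-3 10 -7
-2 4 -2
-2 10 -8
-1 4 -3
-1 9 -8
0 4 -4
0 8 -8
1 4 -5
1 5 -6
1 6 -7
1 7 -8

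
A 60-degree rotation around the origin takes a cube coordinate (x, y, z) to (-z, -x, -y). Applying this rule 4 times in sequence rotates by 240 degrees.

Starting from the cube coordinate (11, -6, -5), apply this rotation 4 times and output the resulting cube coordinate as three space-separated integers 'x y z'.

Answer: -5 11 -6

Derivation:
Start: (11, -6, -5)
Step 1: (11, -6, -5) -> (-(-5), -(11), -(-6)) = (5, -11, 6)
Step 2: (5, -11, 6) -> (-(6), -(5), -(-11)) = (-6, -5, 11)
Step 3: (-6, -5, 11) -> (-(11), -(-6), -(-5)) = (-11, 6, 5)
Step 4: (-11, 6, 5) -> (-(5), -(-11), -(6)) = (-5, 11, -6)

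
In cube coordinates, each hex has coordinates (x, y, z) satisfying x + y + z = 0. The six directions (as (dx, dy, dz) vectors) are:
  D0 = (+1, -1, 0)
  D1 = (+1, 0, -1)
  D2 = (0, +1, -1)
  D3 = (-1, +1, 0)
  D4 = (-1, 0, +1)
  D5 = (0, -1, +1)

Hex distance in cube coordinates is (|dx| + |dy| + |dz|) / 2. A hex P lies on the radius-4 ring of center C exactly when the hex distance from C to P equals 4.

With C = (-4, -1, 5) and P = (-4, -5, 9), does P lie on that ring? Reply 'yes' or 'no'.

Answer: yes

Derivation:
|px - cx| = |-4 - (-4)| = 0
|py - cy| = |-5 - (-1)| = 4
|pz - cz| = |9 - 5| = 4
distance = (0+4+4)/2 = 8/2 = 4
radius = 4; distance == radius -> yes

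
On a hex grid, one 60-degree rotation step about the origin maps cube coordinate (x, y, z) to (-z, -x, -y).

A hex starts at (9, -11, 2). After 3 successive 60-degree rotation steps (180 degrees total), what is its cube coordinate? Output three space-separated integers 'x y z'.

Answer: -9 11 -2

Derivation:
Start: (9, -11, 2)
Step 1: (9, -11, 2) -> (-(2), -(9), -(-11)) = (-2, -9, 11)
Step 2: (-2, -9, 11) -> (-(11), -(-2), -(-9)) = (-11, 2, 9)
Step 3: (-11, 2, 9) -> (-(9), -(-11), -(2)) = (-9, 11, -2)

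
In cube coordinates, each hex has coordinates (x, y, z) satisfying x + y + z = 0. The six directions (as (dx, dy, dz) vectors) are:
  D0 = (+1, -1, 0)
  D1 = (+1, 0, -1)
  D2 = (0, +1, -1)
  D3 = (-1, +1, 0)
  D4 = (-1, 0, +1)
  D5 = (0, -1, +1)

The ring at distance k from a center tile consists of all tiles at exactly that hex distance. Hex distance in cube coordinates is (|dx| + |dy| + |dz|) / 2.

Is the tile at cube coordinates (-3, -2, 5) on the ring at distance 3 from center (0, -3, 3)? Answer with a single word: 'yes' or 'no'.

|px - cx| = |-3 - 0| = 3
|py - cy| = |-2 - (-3)| = 1
|pz - cz| = |5 - 3| = 2
distance = (3+1+2)/2 = 6/2 = 3
radius = 3; distance == radius -> yes

Answer: yes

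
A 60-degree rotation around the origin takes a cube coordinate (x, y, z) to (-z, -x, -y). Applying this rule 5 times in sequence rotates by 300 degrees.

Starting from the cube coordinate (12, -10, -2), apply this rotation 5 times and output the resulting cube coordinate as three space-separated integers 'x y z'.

Start: (12, -10, -2)
Step 1: (12, -10, -2) -> (-(-2), -(12), -(-10)) = (2, -12, 10)
Step 2: (2, -12, 10) -> (-(10), -(2), -(-12)) = (-10, -2, 12)
Step 3: (-10, -2, 12) -> (-(12), -(-10), -(-2)) = (-12, 10, 2)
Step 4: (-12, 10, 2) -> (-(2), -(-12), -(10)) = (-2, 12, -10)
Step 5: (-2, 12, -10) -> (-(-10), -(-2), -(12)) = (10, 2, -12)

Answer: 10 2 -12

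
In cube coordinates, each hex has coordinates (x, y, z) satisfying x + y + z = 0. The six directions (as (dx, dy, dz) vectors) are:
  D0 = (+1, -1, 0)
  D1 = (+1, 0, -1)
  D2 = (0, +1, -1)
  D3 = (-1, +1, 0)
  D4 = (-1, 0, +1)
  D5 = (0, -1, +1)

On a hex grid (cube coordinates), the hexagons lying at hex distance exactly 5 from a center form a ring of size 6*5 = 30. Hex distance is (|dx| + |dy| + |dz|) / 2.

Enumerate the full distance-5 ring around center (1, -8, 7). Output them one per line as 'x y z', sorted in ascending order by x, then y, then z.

Answer: -4 -8 12
-4 -7 11
-4 -6 10
-4 -5 9
-4 -4 8
-4 -3 7
-3 -9 12
-3 -3 6
-2 -10 12
-2 -3 5
-1 -11 12
-1 -3 4
0 -12 12
0 -3 3
1 -13 12
1 -3 2
2 -13 11
2 -4 2
3 -13 10
3 -5 2
4 -13 9
4 -6 2
5 -13 8
5 -7 2
6 -13 7
6 -12 6
6 -11 5
6 -10 4
6 -9 3
6 -8 2

Derivation:
Walk ring at distance 5 from (1, -8, 7):
Start at center + D4*5 = (-4, -8, 12)
  hex 0: (-4, -8, 12)
  hex 1: (-3, -9, 12)
  hex 2: (-2, -10, 12)
  hex 3: (-1, -11, 12)
  hex 4: (0, -12, 12)
  hex 5: (1, -13, 12)
  hex 6: (2, -13, 11)
  hex 7: (3, -13, 10)
  hex 8: (4, -13, 9)
  hex 9: (5, -13, 8)
  hex 10: (6, -13, 7)
  hex 11: (6, -12, 6)
  hex 12: (6, -11, 5)
  hex 13: (6, -10, 4)
  hex 14: (6, -9, 3)
  hex 15: (6, -8, 2)
  hex 16: (5, -7, 2)
  hex 17: (4, -6, 2)
  hex 18: (3, -5, 2)
  hex 19: (2, -4, 2)
  hex 20: (1, -3, 2)
  hex 21: (0, -3, 3)
  hex 22: (-1, -3, 4)
  hex 23: (-2, -3, 5)
  hex 24: (-3, -3, 6)
  hex 25: (-4, -3, 7)
  hex 26: (-4, -4, 8)
  hex 27: (-4, -5, 9)
  hex 28: (-4, -6, 10)
  hex 29: (-4, -7, 11)
Sorted: 30 hexes.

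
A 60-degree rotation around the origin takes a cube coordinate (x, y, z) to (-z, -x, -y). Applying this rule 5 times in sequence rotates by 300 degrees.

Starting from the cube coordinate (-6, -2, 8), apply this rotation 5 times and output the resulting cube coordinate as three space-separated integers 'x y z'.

Answer: 2 -8 6

Derivation:
Start: (-6, -2, 8)
Step 1: (-6, -2, 8) -> (-(8), -(-6), -(-2)) = (-8, 6, 2)
Step 2: (-8, 6, 2) -> (-(2), -(-8), -(6)) = (-2, 8, -6)
Step 3: (-2, 8, -6) -> (-(-6), -(-2), -(8)) = (6, 2, -8)
Step 4: (6, 2, -8) -> (-(-8), -(6), -(2)) = (8, -6, -2)
Step 5: (8, -6, -2) -> (-(-2), -(8), -(-6)) = (2, -8, 6)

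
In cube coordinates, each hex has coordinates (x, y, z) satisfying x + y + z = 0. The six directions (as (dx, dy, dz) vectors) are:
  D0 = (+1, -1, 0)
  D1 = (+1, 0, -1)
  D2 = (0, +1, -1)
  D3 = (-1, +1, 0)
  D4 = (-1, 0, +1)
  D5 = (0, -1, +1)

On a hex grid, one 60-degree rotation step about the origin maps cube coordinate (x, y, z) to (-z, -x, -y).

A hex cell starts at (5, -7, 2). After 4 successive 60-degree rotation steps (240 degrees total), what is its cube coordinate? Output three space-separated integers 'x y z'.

Answer: 2 5 -7

Derivation:
Start: (5, -7, 2)
Step 1: (5, -7, 2) -> (-(2), -(5), -(-7)) = (-2, -5, 7)
Step 2: (-2, -5, 7) -> (-(7), -(-2), -(-5)) = (-7, 2, 5)
Step 3: (-7, 2, 5) -> (-(5), -(-7), -(2)) = (-5, 7, -2)
Step 4: (-5, 7, -2) -> (-(-2), -(-5), -(7)) = (2, 5, -7)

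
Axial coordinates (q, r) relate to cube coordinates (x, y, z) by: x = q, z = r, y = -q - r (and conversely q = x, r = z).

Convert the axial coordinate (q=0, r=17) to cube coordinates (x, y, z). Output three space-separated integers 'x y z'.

Answer: 0 -17 17

Derivation:
x = q = 0
z = r = 17
y = -x - z = -(0) - (17) = -17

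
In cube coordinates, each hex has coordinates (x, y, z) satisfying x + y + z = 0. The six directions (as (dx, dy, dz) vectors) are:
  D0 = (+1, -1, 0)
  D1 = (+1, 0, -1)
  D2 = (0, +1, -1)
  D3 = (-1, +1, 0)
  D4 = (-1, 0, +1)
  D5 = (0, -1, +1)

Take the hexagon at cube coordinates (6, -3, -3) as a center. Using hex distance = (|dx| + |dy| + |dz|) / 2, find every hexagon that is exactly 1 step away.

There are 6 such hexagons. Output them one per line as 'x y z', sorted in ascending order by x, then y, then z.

Answer: 5 -3 -2
5 -2 -3
6 -4 -2
6 -2 -4
7 -4 -3
7 -3 -4

Derivation:
Walk ring at distance 1 from (6, -3, -3):
Start at center + D4*1 = (5, -3, -2)
  hex 0: (5, -3, -2)
  hex 1: (6, -4, -2)
  hex 2: (7, -4, -3)
  hex 3: (7, -3, -4)
  hex 4: (6, -2, -4)
  hex 5: (5, -2, -3)
Sorted: 6 hexes.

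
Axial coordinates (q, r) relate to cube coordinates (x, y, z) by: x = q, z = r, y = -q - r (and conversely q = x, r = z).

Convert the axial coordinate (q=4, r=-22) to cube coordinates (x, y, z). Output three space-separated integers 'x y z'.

x = q = 4
z = r = -22
y = -x - z = -(4) - (-22) = 18

Answer: 4 18 -22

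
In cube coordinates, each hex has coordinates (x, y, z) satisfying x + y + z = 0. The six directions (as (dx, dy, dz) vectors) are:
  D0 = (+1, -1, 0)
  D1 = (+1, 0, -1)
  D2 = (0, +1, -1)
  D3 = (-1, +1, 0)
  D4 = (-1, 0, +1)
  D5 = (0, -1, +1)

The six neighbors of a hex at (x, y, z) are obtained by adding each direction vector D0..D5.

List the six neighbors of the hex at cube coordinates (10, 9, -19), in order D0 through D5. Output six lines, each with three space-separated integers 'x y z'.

Center: (10, 9, -19). Add each direction:
  D0: (10, 9, -19) + (1, -1, 0) = (11, 8, -19)
  D1: (10, 9, -19) + (1, 0, -1) = (11, 9, -20)
  D2: (10, 9, -19) + (0, 1, -1) = (10, 10, -20)
  D3: (10, 9, -19) + (-1, 1, 0) = (9, 10, -19)
  D4: (10, 9, -19) + (-1, 0, 1) = (9, 9, -18)
  D5: (10, 9, -19) + (0, -1, 1) = (10, 8, -18)

Answer: 11 8 -19
11 9 -20
10 10 -20
9 10 -19
9 9 -18
10 8 -18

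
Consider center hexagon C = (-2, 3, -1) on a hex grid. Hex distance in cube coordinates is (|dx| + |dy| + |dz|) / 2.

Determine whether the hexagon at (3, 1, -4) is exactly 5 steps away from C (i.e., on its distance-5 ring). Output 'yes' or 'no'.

|px - cx| = |3 - (-2)| = 5
|py - cy| = |1 - 3| = 2
|pz - cz| = |-4 - (-1)| = 3
distance = (5+2+3)/2 = 10/2 = 5
radius = 5; distance == radius -> yes

Answer: yes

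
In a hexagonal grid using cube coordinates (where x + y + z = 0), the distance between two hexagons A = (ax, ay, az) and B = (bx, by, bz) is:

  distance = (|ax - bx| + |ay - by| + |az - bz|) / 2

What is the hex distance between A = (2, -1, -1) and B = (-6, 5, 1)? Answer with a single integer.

|ax - bx| = |2 - (-6)| = 8
|ay - by| = |-1 - 5| = 6
|az - bz| = |-1 - 1| = 2
distance = (8 + 6 + 2) / 2 = 16 / 2 = 8

Answer: 8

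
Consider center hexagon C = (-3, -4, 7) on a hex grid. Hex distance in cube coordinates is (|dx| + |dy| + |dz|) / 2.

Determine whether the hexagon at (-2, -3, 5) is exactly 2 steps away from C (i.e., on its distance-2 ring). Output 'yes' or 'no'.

|px - cx| = |-2 - (-3)| = 1
|py - cy| = |-3 - (-4)| = 1
|pz - cz| = |5 - 7| = 2
distance = (1+1+2)/2 = 4/2 = 2
radius = 2; distance == radius -> yes

Answer: yes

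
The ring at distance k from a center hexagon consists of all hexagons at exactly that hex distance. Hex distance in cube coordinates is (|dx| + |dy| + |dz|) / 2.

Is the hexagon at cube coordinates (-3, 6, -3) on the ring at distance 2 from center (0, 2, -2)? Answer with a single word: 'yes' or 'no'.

Answer: no

Derivation:
|px - cx| = |-3 - 0| = 3
|py - cy| = |6 - 2| = 4
|pz - cz| = |-3 - (-2)| = 1
distance = (3+4+1)/2 = 8/2 = 4
radius = 2; distance != radius -> no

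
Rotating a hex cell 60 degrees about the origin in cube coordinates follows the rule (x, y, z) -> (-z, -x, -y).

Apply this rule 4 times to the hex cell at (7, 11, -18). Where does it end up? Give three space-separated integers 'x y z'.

Answer: -18 7 11

Derivation:
Start: (7, 11, -18)
Step 1: (7, 11, -18) -> (-(-18), -(7), -(11)) = (18, -7, -11)
Step 2: (18, -7, -11) -> (-(-11), -(18), -(-7)) = (11, -18, 7)
Step 3: (11, -18, 7) -> (-(7), -(11), -(-18)) = (-7, -11, 18)
Step 4: (-7, -11, 18) -> (-(18), -(-7), -(-11)) = (-18, 7, 11)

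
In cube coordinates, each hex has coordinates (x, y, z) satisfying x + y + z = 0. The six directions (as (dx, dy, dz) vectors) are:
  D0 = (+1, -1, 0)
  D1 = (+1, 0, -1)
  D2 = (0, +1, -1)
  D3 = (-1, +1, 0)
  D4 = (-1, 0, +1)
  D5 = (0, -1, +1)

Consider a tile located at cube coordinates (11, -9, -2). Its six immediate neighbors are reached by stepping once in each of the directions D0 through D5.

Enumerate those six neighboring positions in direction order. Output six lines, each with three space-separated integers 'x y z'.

Answer: 12 -10 -2
12 -9 -3
11 -8 -3
10 -8 -2
10 -9 -1
11 -10 -1

Derivation:
Center: (11, -9, -2). Add each direction:
  D0: (11, -9, -2) + (1, -1, 0) = (12, -10, -2)
  D1: (11, -9, -2) + (1, 0, -1) = (12, -9, -3)
  D2: (11, -9, -2) + (0, 1, -1) = (11, -8, -3)
  D3: (11, -9, -2) + (-1, 1, 0) = (10, -8, -2)
  D4: (11, -9, -2) + (-1, 0, 1) = (10, -9, -1)
  D5: (11, -9, -2) + (0, -1, 1) = (11, -10, -1)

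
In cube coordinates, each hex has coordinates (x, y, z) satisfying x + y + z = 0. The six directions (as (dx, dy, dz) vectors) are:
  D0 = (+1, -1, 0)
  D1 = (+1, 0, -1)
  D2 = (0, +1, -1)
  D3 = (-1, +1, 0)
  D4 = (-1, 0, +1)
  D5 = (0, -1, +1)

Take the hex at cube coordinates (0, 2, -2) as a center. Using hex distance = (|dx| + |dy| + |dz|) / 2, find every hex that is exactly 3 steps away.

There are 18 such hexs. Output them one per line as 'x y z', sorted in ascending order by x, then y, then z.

Answer: -3 2 1
-3 3 0
-3 4 -1
-3 5 -2
-2 1 1
-2 5 -3
-1 0 1
-1 5 -4
0 -1 1
0 5 -5
1 -1 0
1 4 -5
2 -1 -1
2 3 -5
3 -1 -2
3 0 -3
3 1 -4
3 2 -5

Derivation:
Walk ring at distance 3 from (0, 2, -2):
Start at center + D4*3 = (-3, 2, 1)
  hex 0: (-3, 2, 1)
  hex 1: (-2, 1, 1)
  hex 2: (-1, 0, 1)
  hex 3: (0, -1, 1)
  hex 4: (1, -1, 0)
  hex 5: (2, -1, -1)
  hex 6: (3, -1, -2)
  hex 7: (3, 0, -3)
  hex 8: (3, 1, -4)
  hex 9: (3, 2, -5)
  hex 10: (2, 3, -5)
  hex 11: (1, 4, -5)
  hex 12: (0, 5, -5)
  hex 13: (-1, 5, -4)
  hex 14: (-2, 5, -3)
  hex 15: (-3, 5, -2)
  hex 16: (-3, 4, -1)
  hex 17: (-3, 3, 0)
Sorted: 18 hexes.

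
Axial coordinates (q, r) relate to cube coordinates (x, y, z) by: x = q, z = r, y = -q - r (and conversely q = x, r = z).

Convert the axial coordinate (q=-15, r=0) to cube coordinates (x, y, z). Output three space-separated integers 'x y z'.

Answer: -15 15 0

Derivation:
x = q = -15
z = r = 0
y = -x - z = -(-15) - (0) = 15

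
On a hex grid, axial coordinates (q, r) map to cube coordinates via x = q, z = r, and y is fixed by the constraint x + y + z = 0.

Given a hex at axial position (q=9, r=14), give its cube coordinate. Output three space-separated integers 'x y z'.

Answer: 9 -23 14

Derivation:
x = q = 9
z = r = 14
y = -x - z = -(9) - (14) = -23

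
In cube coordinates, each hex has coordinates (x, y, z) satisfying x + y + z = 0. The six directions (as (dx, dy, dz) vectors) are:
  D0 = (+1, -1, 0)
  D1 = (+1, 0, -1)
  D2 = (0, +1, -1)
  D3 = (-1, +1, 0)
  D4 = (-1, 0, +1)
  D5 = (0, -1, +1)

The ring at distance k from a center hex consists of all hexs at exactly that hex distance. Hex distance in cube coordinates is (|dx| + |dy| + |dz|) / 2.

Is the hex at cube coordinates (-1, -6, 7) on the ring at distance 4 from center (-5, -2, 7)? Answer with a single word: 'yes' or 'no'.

Answer: yes

Derivation:
|px - cx| = |-1 - (-5)| = 4
|py - cy| = |-6 - (-2)| = 4
|pz - cz| = |7 - 7| = 0
distance = (4+4+0)/2 = 8/2 = 4
radius = 4; distance == radius -> yes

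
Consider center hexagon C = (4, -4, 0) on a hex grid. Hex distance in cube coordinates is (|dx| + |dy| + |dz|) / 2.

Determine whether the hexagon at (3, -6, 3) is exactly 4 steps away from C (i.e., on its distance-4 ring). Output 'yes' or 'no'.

Answer: no

Derivation:
|px - cx| = |3 - 4| = 1
|py - cy| = |-6 - (-4)| = 2
|pz - cz| = |3 - 0| = 3
distance = (1+2+3)/2 = 6/2 = 3
radius = 4; distance != radius -> no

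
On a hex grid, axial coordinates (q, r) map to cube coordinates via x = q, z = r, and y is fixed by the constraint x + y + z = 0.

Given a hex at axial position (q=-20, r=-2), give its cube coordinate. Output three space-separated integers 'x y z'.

x = q = -20
z = r = -2
y = -x - z = -(-20) - (-2) = 22

Answer: -20 22 -2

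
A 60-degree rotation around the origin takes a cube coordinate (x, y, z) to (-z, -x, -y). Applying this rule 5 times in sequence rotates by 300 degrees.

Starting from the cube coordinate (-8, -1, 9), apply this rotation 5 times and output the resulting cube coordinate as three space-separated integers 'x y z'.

Start: (-8, -1, 9)
Step 1: (-8, -1, 9) -> (-(9), -(-8), -(-1)) = (-9, 8, 1)
Step 2: (-9, 8, 1) -> (-(1), -(-9), -(8)) = (-1, 9, -8)
Step 3: (-1, 9, -8) -> (-(-8), -(-1), -(9)) = (8, 1, -9)
Step 4: (8, 1, -9) -> (-(-9), -(8), -(1)) = (9, -8, -1)
Step 5: (9, -8, -1) -> (-(-1), -(9), -(-8)) = (1, -9, 8)

Answer: 1 -9 8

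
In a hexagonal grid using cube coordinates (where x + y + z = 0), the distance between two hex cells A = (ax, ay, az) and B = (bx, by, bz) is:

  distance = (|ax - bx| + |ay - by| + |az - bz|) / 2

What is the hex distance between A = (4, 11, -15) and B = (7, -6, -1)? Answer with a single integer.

Answer: 17

Derivation:
|ax - bx| = |4 - 7| = 3
|ay - by| = |11 - (-6)| = 17
|az - bz| = |-15 - (-1)| = 14
distance = (3 + 17 + 14) / 2 = 34 / 2 = 17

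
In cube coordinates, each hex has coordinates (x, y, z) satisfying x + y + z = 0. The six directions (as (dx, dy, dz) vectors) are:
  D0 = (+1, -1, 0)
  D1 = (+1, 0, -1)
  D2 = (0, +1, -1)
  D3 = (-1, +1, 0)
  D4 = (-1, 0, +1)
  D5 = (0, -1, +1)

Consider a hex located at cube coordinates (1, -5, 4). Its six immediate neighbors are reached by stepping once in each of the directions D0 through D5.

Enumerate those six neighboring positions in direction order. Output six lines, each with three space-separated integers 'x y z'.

Answer: 2 -6 4
2 -5 3
1 -4 3
0 -4 4
0 -5 5
1 -6 5

Derivation:
Center: (1, -5, 4). Add each direction:
  D0: (1, -5, 4) + (1, -1, 0) = (2, -6, 4)
  D1: (1, -5, 4) + (1, 0, -1) = (2, -5, 3)
  D2: (1, -5, 4) + (0, 1, -1) = (1, -4, 3)
  D3: (1, -5, 4) + (-1, 1, 0) = (0, -4, 4)
  D4: (1, -5, 4) + (-1, 0, 1) = (0, -5, 5)
  D5: (1, -5, 4) + (0, -1, 1) = (1, -6, 5)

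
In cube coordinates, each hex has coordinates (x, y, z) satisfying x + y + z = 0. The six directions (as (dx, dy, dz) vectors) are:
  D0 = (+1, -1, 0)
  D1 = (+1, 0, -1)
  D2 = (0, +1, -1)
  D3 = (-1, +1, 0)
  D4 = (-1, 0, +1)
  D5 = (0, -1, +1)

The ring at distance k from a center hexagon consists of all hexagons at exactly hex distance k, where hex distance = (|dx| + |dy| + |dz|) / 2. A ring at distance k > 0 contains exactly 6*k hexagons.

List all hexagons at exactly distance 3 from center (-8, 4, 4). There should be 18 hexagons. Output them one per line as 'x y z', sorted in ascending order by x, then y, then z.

Answer: -11 4 7
-11 5 6
-11 6 5
-11 7 4
-10 3 7
-10 7 3
-9 2 7
-9 7 2
-8 1 7
-8 7 1
-7 1 6
-7 6 1
-6 1 5
-6 5 1
-5 1 4
-5 2 3
-5 3 2
-5 4 1

Derivation:
Walk ring at distance 3 from (-8, 4, 4):
Start at center + D4*3 = (-11, 4, 7)
  hex 0: (-11, 4, 7)
  hex 1: (-10, 3, 7)
  hex 2: (-9, 2, 7)
  hex 3: (-8, 1, 7)
  hex 4: (-7, 1, 6)
  hex 5: (-6, 1, 5)
  hex 6: (-5, 1, 4)
  hex 7: (-5, 2, 3)
  hex 8: (-5, 3, 2)
  hex 9: (-5, 4, 1)
  hex 10: (-6, 5, 1)
  hex 11: (-7, 6, 1)
  hex 12: (-8, 7, 1)
  hex 13: (-9, 7, 2)
  hex 14: (-10, 7, 3)
  hex 15: (-11, 7, 4)
  hex 16: (-11, 6, 5)
  hex 17: (-11, 5, 6)
Sorted: 18 hexes.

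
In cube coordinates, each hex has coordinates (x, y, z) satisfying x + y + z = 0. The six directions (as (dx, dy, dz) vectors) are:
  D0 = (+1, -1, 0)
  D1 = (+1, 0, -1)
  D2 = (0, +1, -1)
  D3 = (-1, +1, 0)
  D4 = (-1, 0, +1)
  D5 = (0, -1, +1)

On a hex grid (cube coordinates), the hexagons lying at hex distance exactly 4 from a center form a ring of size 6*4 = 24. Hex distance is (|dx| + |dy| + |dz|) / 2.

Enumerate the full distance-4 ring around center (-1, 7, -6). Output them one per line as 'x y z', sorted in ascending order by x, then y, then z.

Walk ring at distance 4 from (-1, 7, -6):
Start at center + D4*4 = (-5, 7, -2)
  hex 0: (-5, 7, -2)
  hex 1: (-4, 6, -2)
  hex 2: (-3, 5, -2)
  hex 3: (-2, 4, -2)
  hex 4: (-1, 3, -2)
  hex 5: (0, 3, -3)
  hex 6: (1, 3, -4)
  hex 7: (2, 3, -5)
  hex 8: (3, 3, -6)
  hex 9: (3, 4, -7)
  hex 10: (3, 5, -8)
  hex 11: (3, 6, -9)
  hex 12: (3, 7, -10)
  hex 13: (2, 8, -10)
  hex 14: (1, 9, -10)
  hex 15: (0, 10, -10)
  hex 16: (-1, 11, -10)
  hex 17: (-2, 11, -9)
  hex 18: (-3, 11, -8)
  hex 19: (-4, 11, -7)
  hex 20: (-5, 11, -6)
  hex 21: (-5, 10, -5)
  hex 22: (-5, 9, -4)
  hex 23: (-5, 8, -3)
Sorted: 24 hexes.

Answer: -5 7 -2
-5 8 -3
-5 9 -4
-5 10 -5
-5 11 -6
-4 6 -2
-4 11 -7
-3 5 -2
-3 11 -8
-2 4 -2
-2 11 -9
-1 3 -2
-1 11 -10
0 3 -3
0 10 -10
1 3 -4
1 9 -10
2 3 -5
2 8 -10
3 3 -6
3 4 -7
3 5 -8
3 6 -9
3 7 -10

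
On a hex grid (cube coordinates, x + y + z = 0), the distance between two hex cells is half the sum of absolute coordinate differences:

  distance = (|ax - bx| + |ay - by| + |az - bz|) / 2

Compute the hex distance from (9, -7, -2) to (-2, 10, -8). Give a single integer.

|ax - bx| = |9 - (-2)| = 11
|ay - by| = |-7 - 10| = 17
|az - bz| = |-2 - (-8)| = 6
distance = (11 + 17 + 6) / 2 = 34 / 2 = 17

Answer: 17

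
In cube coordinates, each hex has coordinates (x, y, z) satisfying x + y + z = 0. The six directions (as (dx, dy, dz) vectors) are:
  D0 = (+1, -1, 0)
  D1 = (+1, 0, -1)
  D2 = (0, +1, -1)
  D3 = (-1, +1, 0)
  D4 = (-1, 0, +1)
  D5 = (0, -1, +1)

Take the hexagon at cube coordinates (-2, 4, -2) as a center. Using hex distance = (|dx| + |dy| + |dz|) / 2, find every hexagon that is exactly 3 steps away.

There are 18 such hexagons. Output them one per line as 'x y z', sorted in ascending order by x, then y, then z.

Walk ring at distance 3 from (-2, 4, -2):
Start at center + D4*3 = (-5, 4, 1)
  hex 0: (-5, 4, 1)
  hex 1: (-4, 3, 1)
  hex 2: (-3, 2, 1)
  hex 3: (-2, 1, 1)
  hex 4: (-1, 1, 0)
  hex 5: (0, 1, -1)
  hex 6: (1, 1, -2)
  hex 7: (1, 2, -3)
  hex 8: (1, 3, -4)
  hex 9: (1, 4, -5)
  hex 10: (0, 5, -5)
  hex 11: (-1, 6, -5)
  hex 12: (-2, 7, -5)
  hex 13: (-3, 7, -4)
  hex 14: (-4, 7, -3)
  hex 15: (-5, 7, -2)
  hex 16: (-5, 6, -1)
  hex 17: (-5, 5, 0)
Sorted: 18 hexes.

Answer: -5 4 1
-5 5 0
-5 6 -1
-5 7 -2
-4 3 1
-4 7 -3
-3 2 1
-3 7 -4
-2 1 1
-2 7 -5
-1 1 0
-1 6 -5
0 1 -1
0 5 -5
1 1 -2
1 2 -3
1 3 -4
1 4 -5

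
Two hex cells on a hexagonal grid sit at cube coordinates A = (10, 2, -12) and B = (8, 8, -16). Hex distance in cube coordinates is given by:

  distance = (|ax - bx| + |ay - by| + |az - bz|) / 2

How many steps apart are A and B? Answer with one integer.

|ax - bx| = |10 - 8| = 2
|ay - by| = |2 - 8| = 6
|az - bz| = |-12 - (-16)| = 4
distance = (2 + 6 + 4) / 2 = 12 / 2 = 6

Answer: 6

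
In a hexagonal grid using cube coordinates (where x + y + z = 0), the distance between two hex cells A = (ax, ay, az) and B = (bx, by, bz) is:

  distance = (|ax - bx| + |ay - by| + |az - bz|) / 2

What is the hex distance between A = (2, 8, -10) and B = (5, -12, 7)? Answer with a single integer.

Answer: 20

Derivation:
|ax - bx| = |2 - 5| = 3
|ay - by| = |8 - (-12)| = 20
|az - bz| = |-10 - 7| = 17
distance = (3 + 20 + 17) / 2 = 40 / 2 = 20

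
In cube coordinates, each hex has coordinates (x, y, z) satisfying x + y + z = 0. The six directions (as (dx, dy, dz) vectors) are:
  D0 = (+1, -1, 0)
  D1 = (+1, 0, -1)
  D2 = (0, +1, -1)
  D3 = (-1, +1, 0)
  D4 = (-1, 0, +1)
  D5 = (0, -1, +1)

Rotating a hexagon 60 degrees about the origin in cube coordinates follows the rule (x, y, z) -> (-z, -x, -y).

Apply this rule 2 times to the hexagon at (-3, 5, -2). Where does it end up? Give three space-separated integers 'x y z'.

Answer: 5 -2 -3

Derivation:
Start: (-3, 5, -2)
Step 1: (-3, 5, -2) -> (-(-2), -(-3), -(5)) = (2, 3, -5)
Step 2: (2, 3, -5) -> (-(-5), -(2), -(3)) = (5, -2, -3)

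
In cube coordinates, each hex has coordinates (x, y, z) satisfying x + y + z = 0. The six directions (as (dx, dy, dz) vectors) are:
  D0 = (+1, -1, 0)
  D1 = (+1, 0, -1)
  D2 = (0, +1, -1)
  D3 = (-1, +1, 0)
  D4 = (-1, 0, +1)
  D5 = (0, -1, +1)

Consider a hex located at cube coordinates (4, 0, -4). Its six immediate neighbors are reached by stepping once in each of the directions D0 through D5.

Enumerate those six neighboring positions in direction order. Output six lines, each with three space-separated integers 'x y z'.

Answer: 5 -1 -4
5 0 -5
4 1 -5
3 1 -4
3 0 -3
4 -1 -3

Derivation:
Center: (4, 0, -4). Add each direction:
  D0: (4, 0, -4) + (1, -1, 0) = (5, -1, -4)
  D1: (4, 0, -4) + (1, 0, -1) = (5, 0, -5)
  D2: (4, 0, -4) + (0, 1, -1) = (4, 1, -5)
  D3: (4, 0, -4) + (-1, 1, 0) = (3, 1, -4)
  D4: (4, 0, -4) + (-1, 0, 1) = (3, 0, -3)
  D5: (4, 0, -4) + (0, -1, 1) = (4, -1, -3)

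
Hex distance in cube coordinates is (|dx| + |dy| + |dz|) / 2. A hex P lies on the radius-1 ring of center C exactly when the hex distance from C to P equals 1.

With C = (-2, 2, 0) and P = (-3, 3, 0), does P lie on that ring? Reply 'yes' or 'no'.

Answer: yes

Derivation:
|px - cx| = |-3 - (-2)| = 1
|py - cy| = |3 - 2| = 1
|pz - cz| = |0 - 0| = 0
distance = (1+1+0)/2 = 2/2 = 1
radius = 1; distance == radius -> yes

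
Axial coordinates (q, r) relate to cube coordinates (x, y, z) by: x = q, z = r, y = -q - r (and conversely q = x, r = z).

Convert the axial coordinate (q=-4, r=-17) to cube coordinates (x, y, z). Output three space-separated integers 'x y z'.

x = q = -4
z = r = -17
y = -x - z = -(-4) - (-17) = 21

Answer: -4 21 -17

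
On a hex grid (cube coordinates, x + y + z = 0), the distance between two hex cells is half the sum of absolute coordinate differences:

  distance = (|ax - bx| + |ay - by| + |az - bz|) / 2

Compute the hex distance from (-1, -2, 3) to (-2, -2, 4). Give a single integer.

|ax - bx| = |-1 - (-2)| = 1
|ay - by| = |-2 - (-2)| = 0
|az - bz| = |3 - 4| = 1
distance = (1 + 0 + 1) / 2 = 2 / 2 = 1

Answer: 1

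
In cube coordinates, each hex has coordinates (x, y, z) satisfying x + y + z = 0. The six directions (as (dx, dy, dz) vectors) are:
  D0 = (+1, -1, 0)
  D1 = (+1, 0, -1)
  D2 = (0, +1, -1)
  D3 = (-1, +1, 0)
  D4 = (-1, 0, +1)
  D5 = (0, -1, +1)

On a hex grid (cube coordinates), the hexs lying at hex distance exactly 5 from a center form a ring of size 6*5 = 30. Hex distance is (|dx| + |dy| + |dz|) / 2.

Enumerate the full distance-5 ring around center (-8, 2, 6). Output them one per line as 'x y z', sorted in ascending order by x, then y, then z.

Answer: -13 2 11
-13 3 10
-13 4 9
-13 5 8
-13 6 7
-13 7 6
-12 1 11
-12 7 5
-11 0 11
-11 7 4
-10 -1 11
-10 7 3
-9 -2 11
-9 7 2
-8 -3 11
-8 7 1
-7 -3 10
-7 6 1
-6 -3 9
-6 5 1
-5 -3 8
-5 4 1
-4 -3 7
-4 3 1
-3 -3 6
-3 -2 5
-3 -1 4
-3 0 3
-3 1 2
-3 2 1

Derivation:
Walk ring at distance 5 from (-8, 2, 6):
Start at center + D4*5 = (-13, 2, 11)
  hex 0: (-13, 2, 11)
  hex 1: (-12, 1, 11)
  hex 2: (-11, 0, 11)
  hex 3: (-10, -1, 11)
  hex 4: (-9, -2, 11)
  hex 5: (-8, -3, 11)
  hex 6: (-7, -3, 10)
  hex 7: (-6, -3, 9)
  hex 8: (-5, -3, 8)
  hex 9: (-4, -3, 7)
  hex 10: (-3, -3, 6)
  hex 11: (-3, -2, 5)
  hex 12: (-3, -1, 4)
  hex 13: (-3, 0, 3)
  hex 14: (-3, 1, 2)
  hex 15: (-3, 2, 1)
  hex 16: (-4, 3, 1)
  hex 17: (-5, 4, 1)
  hex 18: (-6, 5, 1)
  hex 19: (-7, 6, 1)
  hex 20: (-8, 7, 1)
  hex 21: (-9, 7, 2)
  hex 22: (-10, 7, 3)
  hex 23: (-11, 7, 4)
  hex 24: (-12, 7, 5)
  hex 25: (-13, 7, 6)
  hex 26: (-13, 6, 7)
  hex 27: (-13, 5, 8)
  hex 28: (-13, 4, 9)
  hex 29: (-13, 3, 10)
Sorted: 30 hexes.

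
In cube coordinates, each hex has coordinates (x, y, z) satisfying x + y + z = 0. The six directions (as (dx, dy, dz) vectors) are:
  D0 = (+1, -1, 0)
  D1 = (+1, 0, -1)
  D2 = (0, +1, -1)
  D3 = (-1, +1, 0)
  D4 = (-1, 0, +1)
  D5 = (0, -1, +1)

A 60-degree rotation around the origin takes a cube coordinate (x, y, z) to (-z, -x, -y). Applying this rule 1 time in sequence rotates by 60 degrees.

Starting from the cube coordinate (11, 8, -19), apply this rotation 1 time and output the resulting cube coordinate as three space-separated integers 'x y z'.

Start: (11, 8, -19)
Step 1: (11, 8, -19) -> (-(-19), -(11), -(8)) = (19, -11, -8)

Answer: 19 -11 -8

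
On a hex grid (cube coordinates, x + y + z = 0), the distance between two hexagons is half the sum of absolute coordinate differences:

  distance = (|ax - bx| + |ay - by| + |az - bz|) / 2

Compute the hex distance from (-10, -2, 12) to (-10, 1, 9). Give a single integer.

|ax - bx| = |-10 - (-10)| = 0
|ay - by| = |-2 - 1| = 3
|az - bz| = |12 - 9| = 3
distance = (0 + 3 + 3) / 2 = 6 / 2 = 3

Answer: 3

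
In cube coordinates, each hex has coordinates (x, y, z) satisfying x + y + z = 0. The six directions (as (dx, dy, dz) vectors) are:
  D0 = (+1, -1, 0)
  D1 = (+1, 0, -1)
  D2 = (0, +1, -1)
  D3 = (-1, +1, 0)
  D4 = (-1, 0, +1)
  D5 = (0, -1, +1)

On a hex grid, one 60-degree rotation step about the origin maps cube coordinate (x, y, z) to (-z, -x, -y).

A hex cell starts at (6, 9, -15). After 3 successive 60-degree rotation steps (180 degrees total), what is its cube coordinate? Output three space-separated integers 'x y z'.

Answer: -6 -9 15

Derivation:
Start: (6, 9, -15)
Step 1: (6, 9, -15) -> (-(-15), -(6), -(9)) = (15, -6, -9)
Step 2: (15, -6, -9) -> (-(-9), -(15), -(-6)) = (9, -15, 6)
Step 3: (9, -15, 6) -> (-(6), -(9), -(-15)) = (-6, -9, 15)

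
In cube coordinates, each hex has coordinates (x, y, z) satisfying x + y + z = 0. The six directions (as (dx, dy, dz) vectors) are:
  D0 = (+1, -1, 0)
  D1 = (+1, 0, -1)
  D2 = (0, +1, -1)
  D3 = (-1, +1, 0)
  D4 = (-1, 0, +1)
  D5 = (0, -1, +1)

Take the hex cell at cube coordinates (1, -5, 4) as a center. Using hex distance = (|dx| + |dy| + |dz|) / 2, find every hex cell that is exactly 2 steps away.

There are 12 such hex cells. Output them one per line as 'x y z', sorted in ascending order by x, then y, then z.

Answer: -1 -5 6
-1 -4 5
-1 -3 4
0 -6 6
0 -3 3
1 -7 6
1 -3 2
2 -7 5
2 -4 2
3 -7 4
3 -6 3
3 -5 2

Derivation:
Walk ring at distance 2 from (1, -5, 4):
Start at center + D4*2 = (-1, -5, 6)
  hex 0: (-1, -5, 6)
  hex 1: (0, -6, 6)
  hex 2: (1, -7, 6)
  hex 3: (2, -7, 5)
  hex 4: (3, -7, 4)
  hex 5: (3, -6, 3)
  hex 6: (3, -5, 2)
  hex 7: (2, -4, 2)
  hex 8: (1, -3, 2)
  hex 9: (0, -3, 3)
  hex 10: (-1, -3, 4)
  hex 11: (-1, -4, 5)
Sorted: 12 hexes.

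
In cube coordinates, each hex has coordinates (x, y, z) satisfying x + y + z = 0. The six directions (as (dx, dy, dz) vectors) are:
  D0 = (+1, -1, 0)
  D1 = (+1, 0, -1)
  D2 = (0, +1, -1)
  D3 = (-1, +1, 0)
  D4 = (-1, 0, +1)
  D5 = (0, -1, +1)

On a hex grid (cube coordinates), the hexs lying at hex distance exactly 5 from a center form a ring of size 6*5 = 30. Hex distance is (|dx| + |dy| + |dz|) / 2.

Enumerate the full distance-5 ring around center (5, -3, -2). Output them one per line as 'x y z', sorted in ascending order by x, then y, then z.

Answer: 0 -3 3
0 -2 2
0 -1 1
0 0 0
0 1 -1
0 2 -2
1 -4 3
1 2 -3
2 -5 3
2 2 -4
3 -6 3
3 2 -5
4 -7 3
4 2 -6
5 -8 3
5 2 -7
6 -8 2
6 1 -7
7 -8 1
7 0 -7
8 -8 0
8 -1 -7
9 -8 -1
9 -2 -7
10 -8 -2
10 -7 -3
10 -6 -4
10 -5 -5
10 -4 -6
10 -3 -7

Derivation:
Walk ring at distance 5 from (5, -3, -2):
Start at center + D4*5 = (0, -3, 3)
  hex 0: (0, -3, 3)
  hex 1: (1, -4, 3)
  hex 2: (2, -5, 3)
  hex 3: (3, -6, 3)
  hex 4: (4, -7, 3)
  hex 5: (5, -8, 3)
  hex 6: (6, -8, 2)
  hex 7: (7, -8, 1)
  hex 8: (8, -8, 0)
  hex 9: (9, -8, -1)
  hex 10: (10, -8, -2)
  hex 11: (10, -7, -3)
  hex 12: (10, -6, -4)
  hex 13: (10, -5, -5)
  hex 14: (10, -4, -6)
  hex 15: (10, -3, -7)
  hex 16: (9, -2, -7)
  hex 17: (8, -1, -7)
  hex 18: (7, 0, -7)
  hex 19: (6, 1, -7)
  hex 20: (5, 2, -7)
  hex 21: (4, 2, -6)
  hex 22: (3, 2, -5)
  hex 23: (2, 2, -4)
  hex 24: (1, 2, -3)
  hex 25: (0, 2, -2)
  hex 26: (0, 1, -1)
  hex 27: (0, 0, 0)
  hex 28: (0, -1, 1)
  hex 29: (0, -2, 2)
Sorted: 30 hexes.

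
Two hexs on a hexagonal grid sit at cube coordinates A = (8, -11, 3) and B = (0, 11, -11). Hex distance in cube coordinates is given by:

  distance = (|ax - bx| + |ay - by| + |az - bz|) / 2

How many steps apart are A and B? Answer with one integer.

Answer: 22

Derivation:
|ax - bx| = |8 - 0| = 8
|ay - by| = |-11 - 11| = 22
|az - bz| = |3 - (-11)| = 14
distance = (8 + 22 + 14) / 2 = 44 / 2 = 22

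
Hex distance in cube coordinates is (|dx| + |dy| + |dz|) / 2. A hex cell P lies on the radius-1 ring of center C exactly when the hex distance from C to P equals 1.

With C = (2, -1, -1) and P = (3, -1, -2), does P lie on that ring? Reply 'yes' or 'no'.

|px - cx| = |3 - 2| = 1
|py - cy| = |-1 - (-1)| = 0
|pz - cz| = |-2 - (-1)| = 1
distance = (1+0+1)/2 = 2/2 = 1
radius = 1; distance == radius -> yes

Answer: yes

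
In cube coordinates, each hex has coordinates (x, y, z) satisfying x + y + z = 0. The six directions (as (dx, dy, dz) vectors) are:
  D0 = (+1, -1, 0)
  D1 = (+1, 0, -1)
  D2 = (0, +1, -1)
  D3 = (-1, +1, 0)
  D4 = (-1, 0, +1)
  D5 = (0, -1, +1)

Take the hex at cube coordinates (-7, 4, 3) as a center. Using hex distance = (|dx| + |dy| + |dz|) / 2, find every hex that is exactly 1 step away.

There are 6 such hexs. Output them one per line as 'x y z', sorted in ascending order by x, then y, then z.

Answer: -8 4 4
-8 5 3
-7 3 4
-7 5 2
-6 3 3
-6 4 2

Derivation:
Walk ring at distance 1 from (-7, 4, 3):
Start at center + D4*1 = (-8, 4, 4)
  hex 0: (-8, 4, 4)
  hex 1: (-7, 3, 4)
  hex 2: (-6, 3, 3)
  hex 3: (-6, 4, 2)
  hex 4: (-7, 5, 2)
  hex 5: (-8, 5, 3)
Sorted: 6 hexes.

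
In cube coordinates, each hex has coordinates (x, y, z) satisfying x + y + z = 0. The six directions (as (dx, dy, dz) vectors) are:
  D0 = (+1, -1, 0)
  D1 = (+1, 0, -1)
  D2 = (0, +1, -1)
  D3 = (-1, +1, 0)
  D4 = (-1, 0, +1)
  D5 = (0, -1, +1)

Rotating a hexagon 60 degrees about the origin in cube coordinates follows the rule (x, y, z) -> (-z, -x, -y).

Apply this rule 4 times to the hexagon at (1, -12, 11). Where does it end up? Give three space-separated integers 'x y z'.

Answer: 11 1 -12

Derivation:
Start: (1, -12, 11)
Step 1: (1, -12, 11) -> (-(11), -(1), -(-12)) = (-11, -1, 12)
Step 2: (-11, -1, 12) -> (-(12), -(-11), -(-1)) = (-12, 11, 1)
Step 3: (-12, 11, 1) -> (-(1), -(-12), -(11)) = (-1, 12, -11)
Step 4: (-1, 12, -11) -> (-(-11), -(-1), -(12)) = (11, 1, -12)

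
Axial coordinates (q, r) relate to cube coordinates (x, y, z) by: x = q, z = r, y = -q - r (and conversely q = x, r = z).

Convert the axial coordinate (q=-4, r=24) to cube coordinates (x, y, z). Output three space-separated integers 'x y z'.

x = q = -4
z = r = 24
y = -x - z = -(-4) - (24) = -20

Answer: -4 -20 24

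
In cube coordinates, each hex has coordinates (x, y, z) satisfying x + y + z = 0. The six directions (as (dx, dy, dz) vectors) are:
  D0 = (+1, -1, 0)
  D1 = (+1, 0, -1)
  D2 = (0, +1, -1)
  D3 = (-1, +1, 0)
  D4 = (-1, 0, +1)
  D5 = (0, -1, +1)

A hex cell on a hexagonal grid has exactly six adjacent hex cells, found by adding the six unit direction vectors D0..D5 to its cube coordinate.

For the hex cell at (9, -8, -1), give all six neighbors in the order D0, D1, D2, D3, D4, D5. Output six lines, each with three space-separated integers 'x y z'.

Answer: 10 -9 -1
10 -8 -2
9 -7 -2
8 -7 -1
8 -8 0
9 -9 0

Derivation:
Center: (9, -8, -1). Add each direction:
  D0: (9, -8, -1) + (1, -1, 0) = (10, -9, -1)
  D1: (9, -8, -1) + (1, 0, -1) = (10, -8, -2)
  D2: (9, -8, -1) + (0, 1, -1) = (9, -7, -2)
  D3: (9, -8, -1) + (-1, 1, 0) = (8, -7, -1)
  D4: (9, -8, -1) + (-1, 0, 1) = (8, -8, 0)
  D5: (9, -8, -1) + (0, -1, 1) = (9, -9, 0)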